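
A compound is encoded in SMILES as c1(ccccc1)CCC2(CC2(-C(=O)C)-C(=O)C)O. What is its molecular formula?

Heavy atoms from the SMILES: 15 C, 3 O.
Implicit hydrogens by atom environment:
  5 × C (aromatic): 1 H each → 5
  4 × C: no H
  3 × C: 2 H each → 6
  2 × C: 3 H each → 6
  2 × O: no H
  1 × C (aromatic): no H
  1 × O: 1 H
  Total hydrogens = 18.
Molecular formula: C15H18O3

C15H18O3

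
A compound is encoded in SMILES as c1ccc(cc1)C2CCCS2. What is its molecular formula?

C10H12S

Heavy atoms from the SMILES: 10 C, 1 S.
Implicit hydrogens by atom environment:
  5 × C (aromatic): 1 H each → 5
  3 × C: 2 H each → 6
  1 × C: 1 H
  1 × C (aromatic): no H
  1 × S: no H
  Total hydrogens = 12.
Molecular formula: C10H12S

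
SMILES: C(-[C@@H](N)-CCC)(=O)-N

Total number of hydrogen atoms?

12

Hydrogens are implicit in SMILES; fill each atom to its normal valence:
  2 × C: 2 H each → 4
  2 × N: 2 H each → 4
  1 × C: 3 H
  1 × C: 1 H
  1 × C: no H
  1 × O: no H
  Total hydrogens = 12.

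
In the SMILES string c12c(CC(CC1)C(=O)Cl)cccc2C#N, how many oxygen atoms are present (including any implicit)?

1

The symbol for oxygen appears 1 time in the SMILES.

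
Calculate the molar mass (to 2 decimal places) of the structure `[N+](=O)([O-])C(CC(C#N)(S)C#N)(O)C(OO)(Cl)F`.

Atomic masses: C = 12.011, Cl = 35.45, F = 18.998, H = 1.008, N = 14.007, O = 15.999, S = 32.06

285.63

Molecular formula: C6H5ClFN3O5S.
M = 6×12.011 + 1×35.45 + 1×18.998 + 5×1.008 + 3×14.007 + 5×15.999 + 1×32.06 = 285.63 g/mol.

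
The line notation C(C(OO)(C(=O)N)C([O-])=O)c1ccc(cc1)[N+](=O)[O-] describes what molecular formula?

Heavy atoms from the SMILES: 10 C, 2 N, 7 O.
Implicit hydrogens by atom environment:
  4 × C (aromatic): 1 H each → 4
  4 × O: no H
  3 × C: no H
  2 × C (aromatic): no H
  2 × O (charge -1): no H
  1 × C: 2 H
  1 × N: 2 H
  1 × N (charge +1): no H
  1 × O: 1 H
  Total hydrogens = 9.
Net charge -1.
Molecular formula: C10H9N2O7-

C10H9N2O7-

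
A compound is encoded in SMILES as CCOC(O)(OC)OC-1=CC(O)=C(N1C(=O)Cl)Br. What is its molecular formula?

Heavy atoms from the SMILES: 1 Br, 9 C, 1 Cl, 1 N, 6 O.
Implicit hydrogens by atom environment:
  4 × O: no H
  3 × C (aromatic): no H
  2 × C: 3 H each → 6
  2 × C: no H
  2 × O: 1 H each → 2
  1 × Br: no H
  1 × C: 2 H
  1 × C (aromatic): 1 H
  1 × Cl: no H
  1 × N (aromatic): no H
  Total hydrogens = 11.
Molecular formula: C9H11BrClNO6

C9H11BrClNO6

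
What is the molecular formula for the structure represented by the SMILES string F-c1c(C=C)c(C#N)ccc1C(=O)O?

C10H6FNO2

Heavy atoms from the SMILES: 10 C, 1 F, 1 N, 2 O.
Implicit hydrogens by atom environment:
  4 × C (aromatic): no H
  2 × C (aromatic): 1 H each → 2
  2 × C: no H
  1 × C: 2 H
  1 × C: 1 H
  1 × F: no H
  1 × N: no H
  1 × O: 1 H
  1 × O: no H
  Total hydrogens = 6.
Molecular formula: C10H6FNO2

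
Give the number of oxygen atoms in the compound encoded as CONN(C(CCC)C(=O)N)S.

2

The symbol for oxygen appears 2 times in the SMILES.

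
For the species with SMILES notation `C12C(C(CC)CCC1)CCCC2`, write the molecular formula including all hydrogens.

Heavy atoms from the SMILES: 12 C.
Implicit hydrogens by atom environment:
  8 × C: 2 H each → 16
  3 × C: 1 H each → 3
  1 × C: 3 H
  Total hydrogens = 22.
Molecular formula: C12H22

C12H22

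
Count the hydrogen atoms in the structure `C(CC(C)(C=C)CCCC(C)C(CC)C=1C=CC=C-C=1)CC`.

Hydrogens are implicit in SMILES; fill each atom to its normal valence:
  8 × C: 2 H each → 16
  5 × C (aromatic): 1 H each → 5
  4 × C: 3 H each → 12
  3 × C: 1 H each → 3
  1 × C: no H
  1 × C (aromatic): no H
  Total hydrogens = 36.

36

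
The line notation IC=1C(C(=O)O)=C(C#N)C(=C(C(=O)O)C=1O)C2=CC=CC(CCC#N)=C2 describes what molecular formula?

Heavy atoms from the SMILES: 18 C, 1 I, 2 N, 5 O.
Implicit hydrogens by atom environment:
  8 × C (aromatic): no H
  4 × C (aromatic): 1 H each → 4
  4 × C: no H
  3 × O: 1 H each → 3
  2 × C: 2 H each → 4
  2 × N: no H
  2 × O: no H
  1 × I: no H
  Total hydrogens = 11.
Molecular formula: C18H11IN2O5

C18H11IN2O5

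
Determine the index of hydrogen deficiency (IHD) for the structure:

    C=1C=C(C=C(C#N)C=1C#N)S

Molecular formula from the SMILES: C8H4N2S.
DoU = (2C + 2 + N − H − X)/2 = (2·8 + 2 + 2 − 4 − 0)/2 = 16/2 = 8.
(Structurally: 1 ring(s) + 7 π bond(s) = 8.)

8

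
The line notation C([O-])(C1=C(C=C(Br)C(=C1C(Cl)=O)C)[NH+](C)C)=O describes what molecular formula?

Heavy atoms from the SMILES: 1 Br, 11 C, 1 Cl, 1 N, 3 O.
Implicit hydrogens by atom environment:
  5 × C (aromatic): no H
  3 × C: 3 H each → 9
  2 × C: no H
  2 × O: no H
  1 × Br: no H
  1 × C (aromatic): 1 H
  1 × Cl: no H
  1 × N (charge +1): 1 H
  1 × O (charge -1): no H
  Total hydrogens = 11.
Molecular formula: C11H11BrClNO3

C11H11BrClNO3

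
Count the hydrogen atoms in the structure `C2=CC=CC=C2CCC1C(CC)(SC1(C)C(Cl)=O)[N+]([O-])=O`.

18

Hydrogens are implicit in SMILES; fill each atom to its normal valence:
  5 × C (aromatic): 1 H each → 5
  3 × C: 2 H each → 6
  3 × C: no H
  2 × C: 3 H each → 6
  2 × O: no H
  1 × C: 1 H
  1 × C (aromatic): no H
  1 × Cl: no H
  1 × N (charge +1): no H
  1 × O (charge -1): no H
  1 × S: no H
  Total hydrogens = 18.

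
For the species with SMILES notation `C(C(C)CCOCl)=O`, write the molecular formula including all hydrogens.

Heavy atoms from the SMILES: 5 C, 1 Cl, 2 O.
Implicit hydrogens by atom environment:
  2 × C: 2 H each → 4
  2 × C: 1 H each → 2
  2 × O: no H
  1 × C: 3 H
  1 × Cl: no H
  Total hydrogens = 9.
Molecular formula: C5H9ClO2

C5H9ClO2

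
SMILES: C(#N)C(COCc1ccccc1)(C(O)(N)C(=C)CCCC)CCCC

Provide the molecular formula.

C21H32N2O2

Heavy atoms from the SMILES: 21 C, 2 N, 2 O.
Implicit hydrogens by atom environment:
  9 × C: 2 H each → 18
  5 × C (aromatic): 1 H each → 5
  4 × C: no H
  2 × C: 3 H each → 6
  1 × C (aromatic): no H
  1 × N: 2 H
  1 × N: no H
  1 × O: 1 H
  1 × O: no H
  Total hydrogens = 32.
Molecular formula: C21H32N2O2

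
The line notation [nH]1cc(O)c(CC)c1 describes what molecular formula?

C6H9NO

Heavy atoms from the SMILES: 6 C, 1 N, 1 O.
Implicit hydrogens by atom environment:
  2 × C (aromatic): 1 H each → 2
  2 × C (aromatic): no H
  1 × C: 3 H
  1 × C: 2 H
  1 × N (aromatic): 1 H
  1 × O: 1 H
  Total hydrogens = 9.
Molecular formula: C6H9NO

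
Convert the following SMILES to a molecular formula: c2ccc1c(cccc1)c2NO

Heavy atoms from the SMILES: 10 C, 1 N, 1 O.
Implicit hydrogens by atom environment:
  7 × C (aromatic): 1 H each → 7
  3 × C (aromatic): no H
  1 × N: 1 H
  1 × O: 1 H
  Total hydrogens = 9.
Molecular formula: C10H9NO

C10H9NO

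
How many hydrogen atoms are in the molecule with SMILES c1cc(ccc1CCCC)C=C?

16

Hydrogens are implicit in SMILES; fill each atom to its normal valence:
  4 × C: 2 H each → 8
  4 × C (aromatic): 1 H each → 4
  2 × C (aromatic): no H
  1 × C: 3 H
  1 × C: 1 H
  Total hydrogens = 16.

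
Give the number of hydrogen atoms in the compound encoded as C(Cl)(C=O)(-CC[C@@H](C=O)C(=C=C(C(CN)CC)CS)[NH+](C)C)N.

Hydrogens are implicit in SMILES; fill each atom to its normal valence:
  5 × C: 2 H each → 10
  4 × C: 1 H each → 4
  4 × C: no H
  3 × C: 3 H each → 9
  2 × N: 2 H each → 4
  2 × O: no H
  1 × Cl: no H
  1 × N (charge +1): 1 H
  1 × S: 1 H
  Total hydrogens = 29.

29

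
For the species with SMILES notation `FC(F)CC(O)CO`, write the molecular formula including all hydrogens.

C4H8F2O2

Heavy atoms from the SMILES: 4 C, 2 F, 2 O.
Implicit hydrogens by atom environment:
  2 × C: 2 H each → 4
  2 × C: 1 H each → 2
  2 × F: no H
  2 × O: 1 H each → 2
  Total hydrogens = 8.
Molecular formula: C4H8F2O2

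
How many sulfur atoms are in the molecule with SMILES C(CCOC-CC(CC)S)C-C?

1

The symbol for sulfur appears 1 time in the SMILES.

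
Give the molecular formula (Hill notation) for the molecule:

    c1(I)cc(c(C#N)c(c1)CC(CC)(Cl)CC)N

C13H16ClIN2

Heavy atoms from the SMILES: 13 C, 1 Cl, 1 I, 2 N.
Implicit hydrogens by atom environment:
  4 × C (aromatic): no H
  3 × C: 2 H each → 6
  2 × C: 3 H each → 6
  2 × C (aromatic): 1 H each → 2
  2 × C: no H
  1 × Cl: no H
  1 × I: no H
  1 × N: 2 H
  1 × N: no H
  Total hydrogens = 16.
Molecular formula: C13H16ClIN2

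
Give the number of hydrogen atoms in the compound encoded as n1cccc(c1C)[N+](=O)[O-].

Hydrogens are implicit in SMILES; fill each atom to its normal valence:
  3 × C (aromatic): 1 H each → 3
  2 × C (aromatic): no H
  1 × C: 3 H
  1 × N (aromatic): no H
  1 × N (charge +1): no H
  1 × O: no H
  1 × O (charge -1): no H
  Total hydrogens = 6.

6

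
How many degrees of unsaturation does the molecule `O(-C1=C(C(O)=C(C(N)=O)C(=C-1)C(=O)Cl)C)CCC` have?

6

Molecular formula from the SMILES: C12H14ClNO4.
DoU = (2C + 2 + N − H − X)/2 = (2·12 + 2 + 1 − 14 − 1)/2 = 12/2 = 6.
(Structurally: 1 ring(s) + 5 π bond(s) = 6.)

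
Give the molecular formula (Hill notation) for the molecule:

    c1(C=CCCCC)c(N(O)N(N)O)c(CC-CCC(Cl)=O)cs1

C15H24ClN3O3S

Heavy atoms from the SMILES: 15 C, 1 Cl, 3 N, 3 O, 1 S.
Implicit hydrogens by atom environment:
  7 × C: 2 H each → 14
  3 × C (aromatic): no H
  2 × C: 1 H each → 2
  2 × N: no H
  2 × O: 1 H each → 2
  1 × C: 3 H
  1 × C (aromatic): 1 H
  1 × C: no H
  1 × Cl: no H
  1 × N: 2 H
  1 × O: no H
  1 × S (aromatic): no H
  Total hydrogens = 24.
Molecular formula: C15H24ClN3O3S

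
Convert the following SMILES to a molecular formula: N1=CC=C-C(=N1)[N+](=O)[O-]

C4H3N3O2

Heavy atoms from the SMILES: 4 C, 3 N, 2 O.
Implicit hydrogens by atom environment:
  3 × C (aromatic): 1 H each → 3
  2 × N (aromatic): no H
  1 × C (aromatic): no H
  1 × N (charge +1): no H
  1 × O: no H
  1 × O (charge -1): no H
  Total hydrogens = 3.
Molecular formula: C4H3N3O2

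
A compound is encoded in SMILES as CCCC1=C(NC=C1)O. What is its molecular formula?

C7H11NO

Heavy atoms from the SMILES: 7 C, 1 N, 1 O.
Implicit hydrogens by atom environment:
  2 × C: 2 H each → 4
  2 × C (aromatic): 1 H each → 2
  2 × C (aromatic): no H
  1 × C: 3 H
  1 × N (aromatic): 1 H
  1 × O: 1 H
  Total hydrogens = 11.
Molecular formula: C7H11NO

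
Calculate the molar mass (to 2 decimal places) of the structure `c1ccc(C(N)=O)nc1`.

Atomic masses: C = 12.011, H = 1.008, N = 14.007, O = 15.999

Molecular formula: C6H6N2O.
M = 6×12.011 + 6×1.008 + 2×14.007 + 1×15.999 = 122.13 g/mol.

122.13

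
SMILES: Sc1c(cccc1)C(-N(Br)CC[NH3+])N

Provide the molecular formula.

Heavy atoms from the SMILES: 1 Br, 9 C, 3 N, 1 S.
Implicit hydrogens by atom environment:
  4 × C (aromatic): 1 H each → 4
  2 × C: 2 H each → 4
  2 × C (aromatic): no H
  1 × Br: no H
  1 × C: 1 H
  1 × N (charge +1): 3 H
  1 × N: 2 H
  1 × N: no H
  1 × S: 1 H
  Total hydrogens = 15.
Net charge +1.
Molecular formula: C9H15BrN3S+

C9H15BrN3S+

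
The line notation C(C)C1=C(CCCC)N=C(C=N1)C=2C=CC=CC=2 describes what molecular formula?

Heavy atoms from the SMILES: 16 C, 2 N.
Implicit hydrogens by atom environment:
  6 × C (aromatic): 1 H each → 6
  4 × C: 2 H each → 8
  4 × C (aromatic): no H
  2 × C: 3 H each → 6
  2 × N (aromatic): no H
  Total hydrogens = 20.
Molecular formula: C16H20N2

C16H20N2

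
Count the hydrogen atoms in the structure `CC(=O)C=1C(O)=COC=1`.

Hydrogens are implicit in SMILES; fill each atom to its normal valence:
  2 × C (aromatic): 1 H each → 2
  2 × C (aromatic): no H
  1 × C: 3 H
  1 × C: no H
  1 × O: 1 H
  1 × O (aromatic): no H
  1 × O: no H
  Total hydrogens = 6.

6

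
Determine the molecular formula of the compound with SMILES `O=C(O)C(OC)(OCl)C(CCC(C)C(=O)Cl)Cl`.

Heavy atoms from the SMILES: 9 C, 3 Cl, 5 O.
Implicit hydrogens by atom environment:
  4 × O: no H
  3 × C: no H
  3 × Cl: no H
  2 × C: 3 H each → 6
  2 × C: 2 H each → 4
  2 × C: 1 H each → 2
  1 × O: 1 H
  Total hydrogens = 13.
Molecular formula: C9H13Cl3O5

C9H13Cl3O5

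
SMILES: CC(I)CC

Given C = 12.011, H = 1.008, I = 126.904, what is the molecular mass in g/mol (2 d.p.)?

184.02

Molecular formula: C4H9I.
M = 4×12.011 + 9×1.008 + 1×126.904 = 184.02 g/mol.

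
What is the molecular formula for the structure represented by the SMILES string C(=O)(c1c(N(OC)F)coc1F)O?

Heavy atoms from the SMILES: 6 C, 2 F, 1 N, 4 O.
Implicit hydrogens by atom environment:
  3 × C (aromatic): no H
  2 × F: no H
  2 × O: no H
  1 × C: 3 H
  1 × C (aromatic): 1 H
  1 × C: no H
  1 × N: no H
  1 × O: 1 H
  1 × O (aromatic): no H
  Total hydrogens = 5.
Molecular formula: C6H5F2NO4

C6H5F2NO4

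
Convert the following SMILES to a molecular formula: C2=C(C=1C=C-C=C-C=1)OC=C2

Heavy atoms from the SMILES: 10 C, 1 O.
Implicit hydrogens by atom environment:
  8 × C (aromatic): 1 H each → 8
  2 × C (aromatic): no H
  1 × O (aromatic): no H
  Total hydrogens = 8.
Molecular formula: C10H8O

C10H8O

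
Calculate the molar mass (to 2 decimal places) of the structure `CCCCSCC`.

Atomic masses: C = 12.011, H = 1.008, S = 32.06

118.24

Molecular formula: C6H14S.
M = 6×12.011 + 14×1.008 + 1×32.06 = 118.24 g/mol.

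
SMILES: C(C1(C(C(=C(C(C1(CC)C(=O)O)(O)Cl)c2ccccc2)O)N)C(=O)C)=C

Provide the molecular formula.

C19H22ClNO5

Heavy atoms from the SMILES: 19 C, 1 Cl, 1 N, 5 O.
Implicit hydrogens by atom environment:
  7 × C: no H
  5 × C (aromatic): 1 H each → 5
  3 × O: 1 H each → 3
  2 × C: 3 H each → 6
  2 × C: 2 H each → 4
  2 × C: 1 H each → 2
  2 × O: no H
  1 × C (aromatic): no H
  1 × Cl: no H
  1 × N: 2 H
  Total hydrogens = 22.
Molecular formula: C19H22ClNO5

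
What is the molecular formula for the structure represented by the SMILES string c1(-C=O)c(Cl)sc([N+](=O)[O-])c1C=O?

C6H2ClNO4S

Heavy atoms from the SMILES: 6 C, 1 Cl, 1 N, 4 O, 1 S.
Implicit hydrogens by atom environment:
  4 × C (aromatic): no H
  3 × O: no H
  2 × C: 1 H each → 2
  1 × Cl: no H
  1 × N (charge +1): no H
  1 × O (charge -1): no H
  1 × S (aromatic): no H
  Total hydrogens = 2.
Molecular formula: C6H2ClNO4S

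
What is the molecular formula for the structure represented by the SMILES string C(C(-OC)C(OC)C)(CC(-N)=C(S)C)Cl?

Heavy atoms from the SMILES: 10 C, 1 Cl, 1 N, 2 O, 1 S.
Implicit hydrogens by atom environment:
  4 × C: 3 H each → 12
  3 × C: 1 H each → 3
  2 × C: no H
  2 × O: no H
  1 × C: 2 H
  1 × Cl: no H
  1 × N: 2 H
  1 × S: 1 H
  Total hydrogens = 20.
Molecular formula: C10H20ClNO2S

C10H20ClNO2S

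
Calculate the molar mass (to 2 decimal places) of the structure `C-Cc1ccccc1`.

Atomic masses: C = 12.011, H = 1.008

106.17

Molecular formula: C8H10.
M = 8×12.011 + 10×1.008 = 106.17 g/mol.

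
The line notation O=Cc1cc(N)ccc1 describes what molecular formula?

C7H7NO

Heavy atoms from the SMILES: 7 C, 1 N, 1 O.
Implicit hydrogens by atom environment:
  4 × C (aromatic): 1 H each → 4
  2 × C (aromatic): no H
  1 × C: 1 H
  1 × N: 2 H
  1 × O: no H
  Total hydrogens = 7.
Molecular formula: C7H7NO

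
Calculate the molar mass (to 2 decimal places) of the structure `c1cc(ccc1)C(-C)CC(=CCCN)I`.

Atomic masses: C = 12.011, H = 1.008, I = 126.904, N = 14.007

Molecular formula: C13H18IN.
M = 13×12.011 + 18×1.008 + 1×126.904 + 1×14.007 = 315.20 g/mol.

315.20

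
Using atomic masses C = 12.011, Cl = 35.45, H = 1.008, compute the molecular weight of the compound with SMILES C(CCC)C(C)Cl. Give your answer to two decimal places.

Molecular formula: C6H13Cl.
M = 6×12.011 + 1×35.45 + 13×1.008 = 120.62 g/mol.

120.62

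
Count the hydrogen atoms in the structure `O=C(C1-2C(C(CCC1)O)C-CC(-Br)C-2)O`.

Hydrogens are implicit in SMILES; fill each atom to its normal valence:
  6 × C: 2 H each → 12
  3 × C: 1 H each → 3
  2 × C: no H
  2 × O: 1 H each → 2
  1 × Br: no H
  1 × O: no H
  Total hydrogens = 17.

17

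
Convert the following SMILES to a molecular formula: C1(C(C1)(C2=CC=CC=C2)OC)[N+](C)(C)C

Heavy atoms from the SMILES: 13 C, 1 N, 1 O.
Implicit hydrogens by atom environment:
  5 × C (aromatic): 1 H each → 5
  4 × C: 3 H each → 12
  1 × C: 2 H
  1 × C: 1 H
  1 × C: no H
  1 × C (aromatic): no H
  1 × N (charge +1): no H
  1 × O: no H
  Total hydrogens = 20.
Net charge +1.
Molecular formula: C13H20NO+

C13H20NO+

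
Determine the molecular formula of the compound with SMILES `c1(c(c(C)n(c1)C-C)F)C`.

Heavy atoms from the SMILES: 8 C, 1 F, 1 N.
Implicit hydrogens by atom environment:
  3 × C: 3 H each → 9
  3 × C (aromatic): no H
  1 × C: 2 H
  1 × C (aromatic): 1 H
  1 × F: no H
  1 × N (aromatic): no H
  Total hydrogens = 12.
Molecular formula: C8H12FN

C8H12FN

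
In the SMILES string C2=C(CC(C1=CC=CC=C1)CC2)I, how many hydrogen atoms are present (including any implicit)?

13

Hydrogens are implicit in SMILES; fill each atom to its normal valence:
  5 × C (aromatic): 1 H each → 5
  3 × C: 2 H each → 6
  2 × C: 1 H each → 2
  1 × C: no H
  1 × C (aromatic): no H
  1 × I: no H
  Total hydrogens = 13.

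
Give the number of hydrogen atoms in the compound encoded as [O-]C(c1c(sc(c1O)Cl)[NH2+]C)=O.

6

Hydrogens are implicit in SMILES; fill each atom to its normal valence:
  4 × C (aromatic): no H
  1 × C: 3 H
  1 × C: no H
  1 × Cl: no H
  1 × N (charge +1): 2 H
  1 × O: 1 H
  1 × O: no H
  1 × O (charge -1): no H
  1 × S (aromatic): no H
  Total hydrogens = 6.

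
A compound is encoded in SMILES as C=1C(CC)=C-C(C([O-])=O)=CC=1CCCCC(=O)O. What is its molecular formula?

Heavy atoms from the SMILES: 14 C, 4 O.
Implicit hydrogens by atom environment:
  5 × C: 2 H each → 10
  3 × C (aromatic): 1 H each → 3
  3 × C (aromatic): no H
  2 × C: no H
  2 × O: no H
  1 × C: 3 H
  1 × O: 1 H
  1 × O (charge -1): no H
  Total hydrogens = 17.
Net charge -1.
Molecular formula: C14H17O4-

C14H17O4-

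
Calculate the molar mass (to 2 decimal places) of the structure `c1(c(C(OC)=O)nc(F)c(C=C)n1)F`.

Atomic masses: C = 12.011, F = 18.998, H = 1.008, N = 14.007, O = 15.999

Molecular formula: C8H6F2N2O2.
M = 8×12.011 + 2×18.998 + 6×1.008 + 2×14.007 + 2×15.999 = 200.14 g/mol.

200.14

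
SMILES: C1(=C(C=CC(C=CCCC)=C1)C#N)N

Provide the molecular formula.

C12H14N2

Heavy atoms from the SMILES: 12 C, 2 N.
Implicit hydrogens by atom environment:
  3 × C (aromatic): 1 H each → 3
  3 × C (aromatic): no H
  2 × C: 2 H each → 4
  2 × C: 1 H each → 2
  1 × C: 3 H
  1 × C: no H
  1 × N: 2 H
  1 × N: no H
  Total hydrogens = 14.
Molecular formula: C12H14N2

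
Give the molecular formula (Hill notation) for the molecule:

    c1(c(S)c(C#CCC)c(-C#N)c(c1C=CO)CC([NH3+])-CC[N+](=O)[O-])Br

Heavy atoms from the SMILES: 1 Br, 17 C, 3 N, 3 O, 1 S.
Implicit hydrogens by atom environment:
  6 × C (aromatic): no H
  4 × C: 2 H each → 8
  3 × C: 1 H each → 3
  3 × C: no H
  1 × Br: no H
  1 × C: 3 H
  1 × N (charge +1): 3 H
  1 × N (charge +1): no H
  1 × N: no H
  1 × O: 1 H
  1 × O: no H
  1 × O (charge -1): no H
  1 × S: 1 H
  Total hydrogens = 19.
Net charge +1.
Molecular formula: C17H19BrN3O3S+

C17H19BrN3O3S+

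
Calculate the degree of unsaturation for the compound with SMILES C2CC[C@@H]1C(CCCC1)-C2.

2

Molecular formula from the SMILES: C10H18.
DoU = (2C + 2 + N − H − X)/2 = (2·10 + 2 + 0 − 18 − 0)/2 = 4/2 = 2.
(Structurally: 2 ring(s) + 0 π bond(s) = 2.)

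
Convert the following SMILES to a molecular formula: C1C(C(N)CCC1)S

Heavy atoms from the SMILES: 6 C, 1 N, 1 S.
Implicit hydrogens by atom environment:
  4 × C: 2 H each → 8
  2 × C: 1 H each → 2
  1 × N: 2 H
  1 × S: 1 H
  Total hydrogens = 13.
Molecular formula: C6H13NS

C6H13NS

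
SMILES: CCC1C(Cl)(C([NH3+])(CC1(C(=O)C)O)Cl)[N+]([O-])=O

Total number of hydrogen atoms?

Hydrogens are implicit in SMILES; fill each atom to its normal valence:
  4 × C: no H
  2 × C: 3 H each → 6
  2 × C: 2 H each → 4
  2 × Cl: no H
  2 × O: no H
  1 × C: 1 H
  1 × N (charge +1): 3 H
  1 × N (charge +1): no H
  1 × O: 1 H
  1 × O (charge -1): no H
  Total hydrogens = 15.

15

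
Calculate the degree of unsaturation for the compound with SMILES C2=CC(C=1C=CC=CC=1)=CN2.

7

Molecular formula from the SMILES: C10H9N.
DoU = (2C + 2 + N − H − X)/2 = (2·10 + 2 + 1 − 9 − 0)/2 = 14/2 = 7.
(Structurally: 2 ring(s) + 5 π bond(s) = 7.)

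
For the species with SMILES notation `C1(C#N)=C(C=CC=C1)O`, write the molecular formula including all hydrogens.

C7H5NO

Heavy atoms from the SMILES: 7 C, 1 N, 1 O.
Implicit hydrogens by atom environment:
  4 × C (aromatic): 1 H each → 4
  2 × C (aromatic): no H
  1 × C: no H
  1 × N: no H
  1 × O: 1 H
  Total hydrogens = 5.
Molecular formula: C7H5NO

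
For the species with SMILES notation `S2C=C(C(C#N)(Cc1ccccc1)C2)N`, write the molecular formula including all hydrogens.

C12H12N2S

Heavy atoms from the SMILES: 12 C, 2 N, 1 S.
Implicit hydrogens by atom environment:
  5 × C (aromatic): 1 H each → 5
  3 × C: no H
  2 × C: 2 H each → 4
  1 × C: 1 H
  1 × C (aromatic): no H
  1 × N: 2 H
  1 × N: no H
  1 × S: no H
  Total hydrogens = 12.
Molecular formula: C12H12N2S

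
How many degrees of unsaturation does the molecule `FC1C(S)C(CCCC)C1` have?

1

Molecular formula from the SMILES: C8H15FS.
DoU = (2C + 2 + N − H − X)/2 = (2·8 + 2 + 0 − 15 − 1)/2 = 2/2 = 1.
(Structurally: 1 ring(s) + 0 π bond(s) = 1.)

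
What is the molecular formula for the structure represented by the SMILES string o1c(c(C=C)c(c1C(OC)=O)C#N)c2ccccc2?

C15H11NO3

Heavy atoms from the SMILES: 15 C, 1 N, 3 O.
Implicit hydrogens by atom environment:
  5 × C (aromatic): 1 H each → 5
  5 × C (aromatic): no H
  2 × C: no H
  2 × O: no H
  1 × C: 3 H
  1 × C: 2 H
  1 × C: 1 H
  1 × N: no H
  1 × O (aromatic): no H
  Total hydrogens = 11.
Molecular formula: C15H11NO3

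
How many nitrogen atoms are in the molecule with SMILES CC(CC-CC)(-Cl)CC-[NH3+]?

The symbol for nitrogen appears 1 time in the SMILES.

1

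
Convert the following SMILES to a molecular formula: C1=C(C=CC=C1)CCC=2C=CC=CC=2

Heavy atoms from the SMILES: 14 C.
Implicit hydrogens by atom environment:
  10 × C (aromatic): 1 H each → 10
  2 × C: 2 H each → 4
  2 × C (aromatic): no H
  Total hydrogens = 14.
Molecular formula: C14H14

C14H14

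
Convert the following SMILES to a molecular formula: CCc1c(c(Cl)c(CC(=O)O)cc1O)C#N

Heavy atoms from the SMILES: 11 C, 1 Cl, 1 N, 3 O.
Implicit hydrogens by atom environment:
  5 × C (aromatic): no H
  2 × C: 2 H each → 4
  2 × C: no H
  2 × O: 1 H each → 2
  1 × C: 3 H
  1 × C (aromatic): 1 H
  1 × Cl: no H
  1 × N: no H
  1 × O: no H
  Total hydrogens = 10.
Molecular formula: C11H10ClNO3

C11H10ClNO3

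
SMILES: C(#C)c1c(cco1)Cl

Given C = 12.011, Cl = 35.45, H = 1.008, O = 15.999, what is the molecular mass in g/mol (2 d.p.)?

Molecular formula: C6H3ClO.
M = 6×12.011 + 1×35.45 + 3×1.008 + 1×15.999 = 126.54 g/mol.

126.54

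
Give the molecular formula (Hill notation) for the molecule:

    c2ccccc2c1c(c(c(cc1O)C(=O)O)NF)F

Heavy atoms from the SMILES: 13 C, 2 F, 1 N, 3 O.
Implicit hydrogens by atom environment:
  6 × C (aromatic): 1 H each → 6
  6 × C (aromatic): no H
  2 × F: no H
  2 × O: 1 H each → 2
  1 × C: no H
  1 × N: 1 H
  1 × O: no H
  Total hydrogens = 9.
Molecular formula: C13H9F2NO3

C13H9F2NO3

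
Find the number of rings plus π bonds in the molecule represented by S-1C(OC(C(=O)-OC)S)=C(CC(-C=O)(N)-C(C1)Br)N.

Molecular formula from the SMILES: C10H15BrN2O4S2.
DoU = (2C + 2 + N − H − X)/2 = (2·10 + 2 + 2 − 15 − 1)/2 = 8/2 = 4.
(Structurally: 1 ring(s) + 3 π bond(s) = 4.)

4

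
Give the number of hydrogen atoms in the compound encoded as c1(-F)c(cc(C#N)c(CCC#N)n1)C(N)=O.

7

Hydrogens are implicit in SMILES; fill each atom to its normal valence:
  4 × C (aromatic): no H
  3 × C: no H
  2 × C: 2 H each → 4
  2 × N: no H
  1 × C (aromatic): 1 H
  1 × F: no H
  1 × N: 2 H
  1 × N (aromatic): no H
  1 × O: no H
  Total hydrogens = 7.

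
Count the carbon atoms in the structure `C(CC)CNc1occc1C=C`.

The symbol for carbon appears 10 times in the SMILES. Lowercase c denotes aromatic carbon and counts toward C.

10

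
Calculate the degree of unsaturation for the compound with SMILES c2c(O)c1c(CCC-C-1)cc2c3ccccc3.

Molecular formula from the SMILES: C16H16O.
DoU = (2C + 2 + N − H − X)/2 = (2·16 + 2 + 0 − 16 − 0)/2 = 18/2 = 9.
(Structurally: 3 ring(s) + 6 π bond(s) = 9.)

9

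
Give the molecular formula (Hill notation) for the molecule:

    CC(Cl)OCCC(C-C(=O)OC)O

C8H15ClO4

Heavy atoms from the SMILES: 8 C, 1 Cl, 4 O.
Implicit hydrogens by atom environment:
  3 × C: 2 H each → 6
  3 × O: no H
  2 × C: 3 H each → 6
  2 × C: 1 H each → 2
  1 × C: no H
  1 × Cl: no H
  1 × O: 1 H
  Total hydrogens = 15.
Molecular formula: C8H15ClO4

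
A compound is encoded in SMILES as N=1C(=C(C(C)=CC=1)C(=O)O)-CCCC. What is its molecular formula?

Heavy atoms from the SMILES: 11 C, 1 N, 2 O.
Implicit hydrogens by atom environment:
  3 × C: 2 H each → 6
  3 × C (aromatic): no H
  2 × C: 3 H each → 6
  2 × C (aromatic): 1 H each → 2
  1 × C: no H
  1 × N (aromatic): no H
  1 × O: 1 H
  1 × O: no H
  Total hydrogens = 15.
Molecular formula: C11H15NO2

C11H15NO2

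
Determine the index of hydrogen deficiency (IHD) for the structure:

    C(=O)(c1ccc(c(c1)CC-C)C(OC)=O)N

Molecular formula from the SMILES: C12H15NO3.
DoU = (2C + 2 + N − H − X)/2 = (2·12 + 2 + 1 − 15 − 0)/2 = 12/2 = 6.
(Structurally: 1 ring(s) + 5 π bond(s) = 6.)

6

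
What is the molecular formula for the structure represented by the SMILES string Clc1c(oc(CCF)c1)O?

C6H6ClFO2

Heavy atoms from the SMILES: 6 C, 1 Cl, 1 F, 2 O.
Implicit hydrogens by atom environment:
  3 × C (aromatic): no H
  2 × C: 2 H each → 4
  1 × C (aromatic): 1 H
  1 × Cl: no H
  1 × F: no H
  1 × O: 1 H
  1 × O (aromatic): no H
  Total hydrogens = 6.
Molecular formula: C6H6ClFO2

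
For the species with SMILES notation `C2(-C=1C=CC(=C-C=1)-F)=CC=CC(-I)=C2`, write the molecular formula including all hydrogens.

C12H8FI

Heavy atoms from the SMILES: 12 C, 1 F, 1 I.
Implicit hydrogens by atom environment:
  8 × C (aromatic): 1 H each → 8
  4 × C (aromatic): no H
  1 × F: no H
  1 × I: no H
  Total hydrogens = 8.
Molecular formula: C12H8FI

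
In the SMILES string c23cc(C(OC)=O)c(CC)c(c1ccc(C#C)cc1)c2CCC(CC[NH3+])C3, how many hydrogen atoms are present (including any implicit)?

28

Hydrogens are implicit in SMILES; fill each atom to its normal valence:
  7 × C (aromatic): no H
  6 × C: 2 H each → 12
  5 × C (aromatic): 1 H each → 5
  2 × C: 3 H each → 6
  2 × C: 1 H each → 2
  2 × C: no H
  2 × O: no H
  1 × N (charge +1): 3 H
  Total hydrogens = 28.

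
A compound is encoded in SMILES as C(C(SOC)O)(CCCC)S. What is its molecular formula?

C7H16O2S2

Heavy atoms from the SMILES: 7 C, 2 O, 2 S.
Implicit hydrogens by atom environment:
  3 × C: 2 H each → 6
  2 × C: 3 H each → 6
  2 × C: 1 H each → 2
  1 × O: 1 H
  1 × O: no H
  1 × S: 1 H
  1 × S: no H
  Total hydrogens = 16.
Molecular formula: C7H16O2S2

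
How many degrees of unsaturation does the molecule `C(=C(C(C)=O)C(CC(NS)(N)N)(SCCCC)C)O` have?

Molecular formula from the SMILES: C12H25N3O2S2.
DoU = (2C + 2 + N − H − X)/2 = (2·12 + 2 + 3 − 25 − 0)/2 = 4/2 = 2.
(Structurally: 0 ring(s) + 2 π bond(s) = 2.)

2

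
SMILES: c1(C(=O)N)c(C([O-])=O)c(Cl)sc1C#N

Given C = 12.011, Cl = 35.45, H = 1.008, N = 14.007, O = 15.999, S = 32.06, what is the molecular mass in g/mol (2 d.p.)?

Molecular formula: C7H2ClN2O3S-.
M = 7×12.011 + 1×35.45 + 2×1.008 + 2×14.007 + 3×15.999 + 1×32.06 = 229.61 g/mol.

229.61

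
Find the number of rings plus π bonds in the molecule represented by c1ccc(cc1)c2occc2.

7

Molecular formula from the SMILES: C10H8O.
DoU = (2C + 2 + N − H − X)/2 = (2·10 + 2 + 0 − 8 − 0)/2 = 14/2 = 7.
(Structurally: 2 ring(s) + 5 π bond(s) = 7.)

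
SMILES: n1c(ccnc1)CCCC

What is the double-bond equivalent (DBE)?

4

Molecular formula from the SMILES: C8H12N2.
DoU = (2C + 2 + N − H − X)/2 = (2·8 + 2 + 2 − 12 − 0)/2 = 8/2 = 4.
(Structurally: 1 ring(s) + 3 π bond(s) = 4.)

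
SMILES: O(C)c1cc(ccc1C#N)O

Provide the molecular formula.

C8H7NO2

Heavy atoms from the SMILES: 8 C, 1 N, 2 O.
Implicit hydrogens by atom environment:
  3 × C (aromatic): 1 H each → 3
  3 × C (aromatic): no H
  1 × C: 3 H
  1 × C: no H
  1 × N: no H
  1 × O: 1 H
  1 × O: no H
  Total hydrogens = 7.
Molecular formula: C8H7NO2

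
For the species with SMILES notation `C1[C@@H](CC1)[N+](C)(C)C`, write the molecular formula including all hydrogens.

Heavy atoms from the SMILES: 7 C, 1 N.
Implicit hydrogens by atom environment:
  3 × C: 3 H each → 9
  3 × C: 2 H each → 6
  1 × C: 1 H
  1 × N (charge +1): no H
  Total hydrogens = 16.
Net charge +1.
Molecular formula: C7H16N+

C7H16N+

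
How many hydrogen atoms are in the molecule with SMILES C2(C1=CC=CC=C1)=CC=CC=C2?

Hydrogens are implicit in SMILES; fill each atom to its normal valence:
  10 × C (aromatic): 1 H each → 10
  2 × C (aromatic): no H
  Total hydrogens = 10.

10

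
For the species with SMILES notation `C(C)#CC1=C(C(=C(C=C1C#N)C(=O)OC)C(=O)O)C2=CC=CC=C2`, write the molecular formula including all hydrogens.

Heavy atoms from the SMILES: 19 C, 1 N, 4 O.
Implicit hydrogens by atom environment:
  6 × C (aromatic): 1 H each → 6
  6 × C (aromatic): no H
  5 × C: no H
  3 × O: no H
  2 × C: 3 H each → 6
  1 × N: no H
  1 × O: 1 H
  Total hydrogens = 13.
Molecular formula: C19H13NO4

C19H13NO4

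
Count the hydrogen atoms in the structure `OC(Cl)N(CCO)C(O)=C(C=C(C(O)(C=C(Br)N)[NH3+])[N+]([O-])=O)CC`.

Hydrogens are implicit in SMILES; fill each atom to its normal valence:
  5 × C: no H
  4 × O: 1 H each → 4
  3 × C: 2 H each → 6
  3 × C: 1 H each → 3
  1 × Br: no H
  1 × C: 3 H
  1 × Cl: no H
  1 × N (charge +1): 3 H
  1 × N: 2 H
  1 × N: no H
  1 × N (charge +1): no H
  1 × O: no H
  1 × O (charge -1): no H
  Total hydrogens = 21.

21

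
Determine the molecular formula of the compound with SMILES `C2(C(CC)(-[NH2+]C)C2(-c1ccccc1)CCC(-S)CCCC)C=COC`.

Heavy atoms from the SMILES: 22 C, 1 N, 1 O, 1 S.
Implicit hydrogens by atom environment:
  6 × C: 2 H each → 12
  5 × C (aromatic): 1 H each → 5
  4 × C: 3 H each → 12
  4 × C: 1 H each → 4
  2 × C: no H
  1 × C (aromatic): no H
  1 × N (charge +1): 2 H
  1 × O: no H
  1 × S: 1 H
  Total hydrogens = 36.
Net charge +1.
Molecular formula: C22H36NOS+

C22H36NOS+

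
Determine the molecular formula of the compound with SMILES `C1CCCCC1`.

C6H12

Heavy atoms from the SMILES: 6 C.
Implicit hydrogens by atom environment:
  6 × C: 2 H each → 12
  Total hydrogens = 12.
Molecular formula: C6H12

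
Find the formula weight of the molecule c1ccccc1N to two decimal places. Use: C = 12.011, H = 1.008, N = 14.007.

Molecular formula: C6H7N.
M = 6×12.011 + 7×1.008 + 1×14.007 = 93.13 g/mol.

93.13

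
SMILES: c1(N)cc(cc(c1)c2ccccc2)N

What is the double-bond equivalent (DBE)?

Molecular formula from the SMILES: C12H12N2.
DoU = (2C + 2 + N − H − X)/2 = (2·12 + 2 + 2 − 12 − 0)/2 = 16/2 = 8.
(Structurally: 2 ring(s) + 6 π bond(s) = 8.)

8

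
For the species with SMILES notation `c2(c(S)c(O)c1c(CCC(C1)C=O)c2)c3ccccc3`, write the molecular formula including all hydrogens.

C17H16O2S

Heavy atoms from the SMILES: 17 C, 2 O, 1 S.
Implicit hydrogens by atom environment:
  6 × C (aromatic): 1 H each → 6
  6 × C (aromatic): no H
  3 × C: 2 H each → 6
  2 × C: 1 H each → 2
  1 × O: 1 H
  1 × O: no H
  1 × S: 1 H
  Total hydrogens = 16.
Molecular formula: C17H16O2S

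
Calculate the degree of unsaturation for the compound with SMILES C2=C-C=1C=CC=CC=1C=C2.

7

Molecular formula from the SMILES: C10H8.
DoU = (2C + 2 + N − H − X)/2 = (2·10 + 2 + 0 − 8 − 0)/2 = 14/2 = 7.
(Structurally: 2 ring(s) + 5 π bond(s) = 7.)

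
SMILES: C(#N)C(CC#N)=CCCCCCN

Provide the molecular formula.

C10H15N3

Heavy atoms from the SMILES: 10 C, 3 N.
Implicit hydrogens by atom environment:
  6 × C: 2 H each → 12
  3 × C: no H
  2 × N: no H
  1 × C: 1 H
  1 × N: 2 H
  Total hydrogens = 15.
Molecular formula: C10H15N3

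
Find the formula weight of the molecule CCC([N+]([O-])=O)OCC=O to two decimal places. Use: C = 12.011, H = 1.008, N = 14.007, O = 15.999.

147.13

Molecular formula: C5H9NO4.
M = 5×12.011 + 9×1.008 + 1×14.007 + 4×15.999 = 147.13 g/mol.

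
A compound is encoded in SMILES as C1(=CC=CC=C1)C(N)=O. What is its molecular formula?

Heavy atoms from the SMILES: 7 C, 1 N, 1 O.
Implicit hydrogens by atom environment:
  5 × C (aromatic): 1 H each → 5
  1 × C (aromatic): no H
  1 × C: no H
  1 × N: 2 H
  1 × O: no H
  Total hydrogens = 7.
Molecular formula: C7H7NO

C7H7NO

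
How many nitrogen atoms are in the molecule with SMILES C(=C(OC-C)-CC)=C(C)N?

The symbol for nitrogen appears 1 time in the SMILES.

1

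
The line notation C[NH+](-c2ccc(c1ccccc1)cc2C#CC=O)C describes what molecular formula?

Heavy atoms from the SMILES: 17 C, 1 N, 1 O.
Implicit hydrogens by atom environment:
  8 × C (aromatic): 1 H each → 8
  4 × C (aromatic): no H
  2 × C: 3 H each → 6
  2 × C: no H
  1 × C: 1 H
  1 × N (charge +1): 1 H
  1 × O: no H
  Total hydrogens = 16.
Net charge +1.
Molecular formula: C17H16NO+

C17H16NO+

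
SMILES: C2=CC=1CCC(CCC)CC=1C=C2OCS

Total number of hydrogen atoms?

Hydrogens are implicit in SMILES; fill each atom to its normal valence:
  6 × C: 2 H each → 12
  3 × C (aromatic): 1 H each → 3
  3 × C (aromatic): no H
  1 × C: 3 H
  1 × C: 1 H
  1 × O: no H
  1 × S: 1 H
  Total hydrogens = 20.

20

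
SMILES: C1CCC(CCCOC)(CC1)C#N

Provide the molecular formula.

C11H19NO

Heavy atoms from the SMILES: 11 C, 1 N, 1 O.
Implicit hydrogens by atom environment:
  8 × C: 2 H each → 16
  2 × C: no H
  1 × C: 3 H
  1 × N: no H
  1 × O: no H
  Total hydrogens = 19.
Molecular formula: C11H19NO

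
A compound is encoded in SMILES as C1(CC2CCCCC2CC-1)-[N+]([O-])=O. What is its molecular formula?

Heavy atoms from the SMILES: 10 C, 1 N, 2 O.
Implicit hydrogens by atom environment:
  7 × C: 2 H each → 14
  3 × C: 1 H each → 3
  1 × N (charge +1): no H
  1 × O: no H
  1 × O (charge -1): no H
  Total hydrogens = 17.
Molecular formula: C10H17NO2

C10H17NO2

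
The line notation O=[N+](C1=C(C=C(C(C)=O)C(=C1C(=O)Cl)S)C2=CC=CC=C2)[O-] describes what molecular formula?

Heavy atoms from the SMILES: 15 C, 1 Cl, 1 N, 4 O, 1 S.
Implicit hydrogens by atom environment:
  6 × C (aromatic): 1 H each → 6
  6 × C (aromatic): no H
  3 × O: no H
  2 × C: no H
  1 × C: 3 H
  1 × Cl: no H
  1 × N (charge +1): no H
  1 × O (charge -1): no H
  1 × S: 1 H
  Total hydrogens = 10.
Molecular formula: C15H10ClNO4S

C15H10ClNO4S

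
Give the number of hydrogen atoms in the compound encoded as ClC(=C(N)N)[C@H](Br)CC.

10

Hydrogens are implicit in SMILES; fill each atom to its normal valence:
  2 × C: no H
  2 × N: 2 H each → 4
  1 × Br: no H
  1 × C: 3 H
  1 × C: 2 H
  1 × C: 1 H
  1 × Cl: no H
  Total hydrogens = 10.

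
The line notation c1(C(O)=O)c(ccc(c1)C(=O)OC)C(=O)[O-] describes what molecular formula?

Heavy atoms from the SMILES: 10 C, 6 O.
Implicit hydrogens by atom environment:
  4 × O: no H
  3 × C (aromatic): 1 H each → 3
  3 × C (aromatic): no H
  3 × C: no H
  1 × C: 3 H
  1 × O: 1 H
  1 × O (charge -1): no H
  Total hydrogens = 7.
Net charge -1.
Molecular formula: C10H7O6-

C10H7O6-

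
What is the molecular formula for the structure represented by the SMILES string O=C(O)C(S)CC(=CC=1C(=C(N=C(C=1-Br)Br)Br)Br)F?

C10H6Br4FNO2S

Heavy atoms from the SMILES: 4 Br, 10 C, 1 F, 1 N, 2 O, 1 S.
Implicit hydrogens by atom environment:
  5 × C (aromatic): no H
  4 × Br: no H
  2 × C: 1 H each → 2
  2 × C: no H
  1 × C: 2 H
  1 × F: no H
  1 × N (aromatic): no H
  1 × O: 1 H
  1 × O: no H
  1 × S: 1 H
  Total hydrogens = 6.
Molecular formula: C10H6Br4FNO2S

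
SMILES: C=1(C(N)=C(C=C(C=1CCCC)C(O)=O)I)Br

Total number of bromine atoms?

The symbol for bromine appears 1 time in the SMILES.

1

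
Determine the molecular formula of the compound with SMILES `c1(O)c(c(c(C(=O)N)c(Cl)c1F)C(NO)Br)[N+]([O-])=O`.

C8H6BrClFN3O5

Heavy atoms from the SMILES: 1 Br, 8 C, 1 Cl, 1 F, 3 N, 5 O.
Implicit hydrogens by atom environment:
  6 × C (aromatic): no H
  2 × O: 1 H each → 2
  2 × O: no H
  1 × Br: no H
  1 × C: 1 H
  1 × C: no H
  1 × Cl: no H
  1 × F: no H
  1 × N: 2 H
  1 × N: 1 H
  1 × N (charge +1): no H
  1 × O (charge -1): no H
  Total hydrogens = 6.
Molecular formula: C8H6BrClFN3O5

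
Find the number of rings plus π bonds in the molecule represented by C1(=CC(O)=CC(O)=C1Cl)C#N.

6

Molecular formula from the SMILES: C7H4ClNO2.
DoU = (2C + 2 + N − H − X)/2 = (2·7 + 2 + 1 − 4 − 1)/2 = 12/2 = 6.
(Structurally: 1 ring(s) + 5 π bond(s) = 6.)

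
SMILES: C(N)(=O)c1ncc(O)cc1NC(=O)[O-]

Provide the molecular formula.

C7H6N3O4-

Heavy atoms from the SMILES: 7 C, 3 N, 4 O.
Implicit hydrogens by atom environment:
  3 × C (aromatic): no H
  2 × C (aromatic): 1 H each → 2
  2 × C: no H
  2 × O: no H
  1 × N: 2 H
  1 × N: 1 H
  1 × N (aromatic): no H
  1 × O: 1 H
  1 × O (charge -1): no H
  Total hydrogens = 6.
Net charge -1.
Molecular formula: C7H6N3O4-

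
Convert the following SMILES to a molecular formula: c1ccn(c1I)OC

C5H6INO

Heavy atoms from the SMILES: 5 C, 1 I, 1 N, 1 O.
Implicit hydrogens by atom environment:
  3 × C (aromatic): 1 H each → 3
  1 × C: 3 H
  1 × C (aromatic): no H
  1 × I: no H
  1 × N (aromatic): no H
  1 × O: no H
  Total hydrogens = 6.
Molecular formula: C5H6INO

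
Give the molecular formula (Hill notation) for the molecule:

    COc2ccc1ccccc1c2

Heavy atoms from the SMILES: 11 C, 1 O.
Implicit hydrogens by atom environment:
  7 × C (aromatic): 1 H each → 7
  3 × C (aromatic): no H
  1 × C: 3 H
  1 × O: no H
  Total hydrogens = 10.
Molecular formula: C11H10O

C11H10O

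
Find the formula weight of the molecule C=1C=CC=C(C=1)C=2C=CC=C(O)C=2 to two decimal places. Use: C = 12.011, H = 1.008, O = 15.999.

170.21

Molecular formula: C12H10O.
M = 12×12.011 + 10×1.008 + 1×15.999 = 170.21 g/mol.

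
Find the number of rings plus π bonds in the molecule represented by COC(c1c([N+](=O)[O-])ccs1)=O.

5

Molecular formula from the SMILES: C6H5NO4S.
DoU = (2C + 2 + N − H − X)/2 = (2·6 + 2 + 1 − 5 − 0)/2 = 10/2 = 5.
(Structurally: 1 ring(s) + 4 π bond(s) = 5.)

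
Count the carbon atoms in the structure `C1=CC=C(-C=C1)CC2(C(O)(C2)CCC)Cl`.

13

The symbol for carbon appears 13 times in the SMILES. (Cl is a single chlorine, not C + l.)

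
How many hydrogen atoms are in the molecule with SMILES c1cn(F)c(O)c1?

4

Hydrogens are implicit in SMILES; fill each atom to its normal valence:
  3 × C (aromatic): 1 H each → 3
  1 × C (aromatic): no H
  1 × F: no H
  1 × N (aromatic): no H
  1 × O: 1 H
  Total hydrogens = 4.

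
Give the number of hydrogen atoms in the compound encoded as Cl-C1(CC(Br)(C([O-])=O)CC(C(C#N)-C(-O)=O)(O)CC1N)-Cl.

Hydrogens are implicit in SMILES; fill each atom to its normal valence:
  6 × C: no H
  3 × C: 2 H each → 6
  2 × C: 1 H each → 2
  2 × Cl: no H
  2 × O: 1 H each → 2
  2 × O: no H
  1 × Br: no H
  1 × N: 2 H
  1 × N: no H
  1 × O (charge -1): no H
  Total hydrogens = 12.

12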